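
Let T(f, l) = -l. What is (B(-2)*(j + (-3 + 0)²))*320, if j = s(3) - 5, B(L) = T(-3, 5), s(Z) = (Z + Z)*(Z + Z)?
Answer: -64000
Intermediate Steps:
s(Z) = 4*Z² (s(Z) = (2*Z)*(2*Z) = 4*Z²)
B(L) = -5 (B(L) = -1*5 = -5)
j = 31 (j = 4*3² - 5 = 4*9 - 5 = 36 - 5 = 31)
(B(-2)*(j + (-3 + 0)²))*320 = -5*(31 + (-3 + 0)²)*320 = -5*(31 + (-3)²)*320 = -5*(31 + 9)*320 = -5*40*320 = -200*320 = -64000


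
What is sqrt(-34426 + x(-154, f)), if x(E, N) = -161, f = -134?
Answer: 9*I*sqrt(427) ≈ 185.98*I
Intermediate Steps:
sqrt(-34426 + x(-154, f)) = sqrt(-34426 - 161) = sqrt(-34587) = 9*I*sqrt(427)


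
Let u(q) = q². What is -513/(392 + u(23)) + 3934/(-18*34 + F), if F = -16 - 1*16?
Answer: -94133/14122 ≈ -6.6657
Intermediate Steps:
F = -32 (F = -16 - 16 = -32)
-513/(392 + u(23)) + 3934/(-18*34 + F) = -513/(392 + 23²) + 3934/(-18*34 - 32) = -513/(392 + 529) + 3934/(-612 - 32) = -513/921 + 3934/(-644) = -513*1/921 + 3934*(-1/644) = -171/307 - 281/46 = -94133/14122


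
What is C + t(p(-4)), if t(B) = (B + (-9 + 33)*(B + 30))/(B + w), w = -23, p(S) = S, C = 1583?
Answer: 42121/27 ≈ 1560.0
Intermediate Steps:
t(B) = (720 + 25*B)/(-23 + B) (t(B) = (B + (-9 + 33)*(B + 30))/(B - 23) = (B + 24*(30 + B))/(-23 + B) = (B + (720 + 24*B))/(-23 + B) = (720 + 25*B)/(-23 + B))
C + t(p(-4)) = 1583 + 5*(144 + 5*(-4))/(-23 - 4) = 1583 + 5*(144 - 20)/(-27) = 1583 + 5*(-1/27)*124 = 1583 - 620/27 = 42121/27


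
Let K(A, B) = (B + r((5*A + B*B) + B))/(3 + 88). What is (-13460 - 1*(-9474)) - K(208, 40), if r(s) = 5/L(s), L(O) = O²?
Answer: -521106103681/130719680 ≈ -3986.4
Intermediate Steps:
r(s) = 5/s² (r(s) = 5/(s²) = 5/s²)
K(A, B) = B/91 + 5/(91*(B + B² + 5*A)²) (K(A, B) = (B + 5/((5*A + B*B) + B)²)/(3 + 88) = (B + 5/((5*A + B²) + B)²)/91 = (B + 5/((B² + 5*A) + B)²)*(1/91) = (B + 5/(B + B² + 5*A)²)*(1/91) = B/91 + 5/(91*(B + B² + 5*A)²))
(-13460 - 1*(-9474)) - K(208, 40) = (-13460 - 1*(-9474)) - ((1/91)*40 + 5/(91*(40 + 40² + 5*208)²)) = (-13460 + 9474) - (40/91 + 5/(91*(40 + 1600 + 1040)²)) = -3986 - (40/91 + (5/91)/2680²) = -3986 - (40/91 + (5/91)*(1/7182400)) = -3986 - (40/91 + 1/130719680) = -3986 - 1*57459201/130719680 = -3986 - 57459201/130719680 = -521106103681/130719680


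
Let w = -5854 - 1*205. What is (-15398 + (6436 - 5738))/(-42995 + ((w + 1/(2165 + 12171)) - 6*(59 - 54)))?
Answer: 210739200/703668223 ≈ 0.29949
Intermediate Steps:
w = -6059 (w = -5854 - 205 = -6059)
(-15398 + (6436 - 5738))/(-42995 + ((w + 1/(2165 + 12171)) - 6*(59 - 54))) = (-15398 + (6436 - 5738))/(-42995 + ((-6059 + 1/(2165 + 12171)) - 6*(59 - 54))) = (-15398 + 698)/(-42995 + ((-6059 + 1/14336) - 6*5)) = -14700/(-42995 + ((-6059 + 1/14336) - 30)) = -14700/(-42995 + (-86861823/14336 - 30)) = -14700/(-42995 - 87291903/14336) = -14700/(-703668223/14336) = -14700*(-14336/703668223) = 210739200/703668223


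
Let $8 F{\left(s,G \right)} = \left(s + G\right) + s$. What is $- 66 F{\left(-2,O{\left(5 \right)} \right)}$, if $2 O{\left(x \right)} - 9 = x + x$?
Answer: $- \frac{363}{8} \approx -45.375$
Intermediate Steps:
$O{\left(x \right)} = \frac{9}{2} + x$ ($O{\left(x \right)} = \frac{9}{2} + \frac{x + x}{2} = \frac{9}{2} + \frac{2 x}{2} = \frac{9}{2} + x$)
$F{\left(s,G \right)} = \frac{s}{4} + \frac{G}{8}$ ($F{\left(s,G \right)} = \frac{\left(s + G\right) + s}{8} = \frac{\left(G + s\right) + s}{8} = \frac{G + 2 s}{8} = \frac{s}{4} + \frac{G}{8}$)
$- 66 F{\left(-2,O{\left(5 \right)} \right)} = - 66 \left(\frac{1}{4} \left(-2\right) + \frac{\frac{9}{2} + 5}{8}\right) = - 66 \left(- \frac{1}{2} + \frac{1}{8} \cdot \frac{19}{2}\right) = - 66 \left(- \frac{1}{2} + \frac{19}{16}\right) = \left(-66\right) \frac{11}{16} = - \frac{363}{8}$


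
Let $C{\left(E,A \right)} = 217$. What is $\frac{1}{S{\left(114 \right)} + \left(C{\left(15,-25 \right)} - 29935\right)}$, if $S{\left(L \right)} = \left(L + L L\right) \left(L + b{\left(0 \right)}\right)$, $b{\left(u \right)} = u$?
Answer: $\frac{1}{1464822} \approx 6.8268 \cdot 10^{-7}$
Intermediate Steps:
$S{\left(L \right)} = L \left(L + L^{2}\right)$ ($S{\left(L \right)} = \left(L + L L\right) \left(L + 0\right) = \left(L + L^{2}\right) L = L \left(L + L^{2}\right)$)
$\frac{1}{S{\left(114 \right)} + \left(C{\left(15,-25 \right)} - 29935\right)} = \frac{1}{114^{2} \left(1 + 114\right) + \left(217 - 29935\right)} = \frac{1}{12996 \cdot 115 + \left(217 - 29935\right)} = \frac{1}{1494540 - 29718} = \frac{1}{1464822}$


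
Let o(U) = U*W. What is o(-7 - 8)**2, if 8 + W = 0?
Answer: 14400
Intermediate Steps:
W = -8 (W = -8 + 0 = -8)
o(U) = -8*U (o(U) = U*(-8) = -8*U)
o(-7 - 8)**2 = (-8*(-7 - 8))**2 = (-8*(-15))**2 = 120**2 = 14400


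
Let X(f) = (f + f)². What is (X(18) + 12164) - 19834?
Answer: -6374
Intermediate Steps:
X(f) = 4*f² (X(f) = (2*f)² = 4*f²)
(X(18) + 12164) - 19834 = (4*18² + 12164) - 19834 = (4*324 + 12164) - 19834 = (1296 + 12164) - 19834 = 13460 - 19834 = -6374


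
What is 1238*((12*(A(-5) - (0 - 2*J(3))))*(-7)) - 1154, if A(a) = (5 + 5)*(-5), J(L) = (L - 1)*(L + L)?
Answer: 2702638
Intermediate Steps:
J(L) = 2*L*(-1 + L) (J(L) = (-1 + L)*(2*L) = 2*L*(-1 + L))
A(a) = -50 (A(a) = 10*(-5) = -50)
1238*((12*(A(-5) - (0 - 2*J(3))))*(-7)) - 1154 = 1238*((12*(-50 - (0 - 4*3*(-1 + 3))))*(-7)) - 1154 = 1238*((12*(-50 - (0 - 4*3*2)))*(-7)) - 1154 = 1238*((12*(-50 - (0 - 2*12)))*(-7)) - 1154 = 1238*((12*(-50 - (0 - 24)))*(-7)) - 1154 = 1238*((12*(-50 - 1*(-24)))*(-7)) - 1154 = 1238*((12*(-50 + 24))*(-7)) - 1154 = 1238*((12*(-26))*(-7)) - 1154 = 1238*(-312*(-7)) - 1154 = 1238*2184 - 1154 = 2703792 - 1154 = 2702638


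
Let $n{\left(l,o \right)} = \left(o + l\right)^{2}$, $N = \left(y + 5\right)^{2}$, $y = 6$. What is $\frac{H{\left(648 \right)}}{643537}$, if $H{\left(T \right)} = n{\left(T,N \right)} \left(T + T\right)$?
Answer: $\frac{766403856}{643537} \approx 1190.9$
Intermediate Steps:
$N = 121$ ($N = \left(6 + 5\right)^{2} = 11^{2} = 121$)
$n{\left(l,o \right)} = \left(l + o\right)^{2}$
$H{\left(T \right)} = 2 T \left(121 + T\right)^{2}$ ($H{\left(T \right)} = \left(T + 121\right)^{2} \left(T + T\right) = \left(121 + T\right)^{2} \cdot 2 T = 2 T \left(121 + T\right)^{2}$)
$\frac{H{\left(648 \right)}}{643537} = \frac{2 \cdot 648 \left(121 + 648\right)^{2}}{643537} = 2 \cdot 648 \cdot 769^{2} \cdot \frac{1}{643537} = 2 \cdot 648 \cdot 591361 \cdot \frac{1}{643537} = 766403856 \cdot \frac{1}{643537} = \frac{766403856}{643537}$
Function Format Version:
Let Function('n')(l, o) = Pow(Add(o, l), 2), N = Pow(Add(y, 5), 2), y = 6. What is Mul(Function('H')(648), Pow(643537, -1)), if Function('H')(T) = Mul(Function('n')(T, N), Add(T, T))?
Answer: Rational(766403856, 643537) ≈ 1190.9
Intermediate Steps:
N = 121 (N = Pow(Add(6, 5), 2) = Pow(11, 2) = 121)
Function('n')(l, o) = Pow(Add(l, o), 2)
Function('H')(T) = Mul(2, T, Pow(Add(121, T), 2)) (Function('H')(T) = Mul(Pow(Add(T, 121), 2), Add(T, T)) = Mul(Pow(Add(121, T), 2), Mul(2, T)) = Mul(2, T, Pow(Add(121, T), 2)))
Mul(Function('H')(648), Pow(643537, -1)) = Mul(Mul(2, 648, Pow(Add(121, 648), 2)), Pow(643537, -1)) = Mul(Mul(2, 648, Pow(769, 2)), Rational(1, 643537)) = Mul(Mul(2, 648, 591361), Rational(1, 643537)) = Mul(766403856, Rational(1, 643537)) = Rational(766403856, 643537)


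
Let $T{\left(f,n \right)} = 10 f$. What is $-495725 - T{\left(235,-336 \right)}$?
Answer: $-498075$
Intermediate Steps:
$-495725 - T{\left(235,-336 \right)} = -495725 - 10 \cdot 235 = -495725 - 2350 = -498075$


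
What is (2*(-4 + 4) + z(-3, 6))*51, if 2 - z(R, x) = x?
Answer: -204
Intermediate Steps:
z(R, x) = 2 - x
(2*(-4 + 4) + z(-3, 6))*51 = (2*(-4 + 4) + (2 - 1*6))*51 = (2*0 + (2 - 6))*51 = (0 - 4)*51 = -4*51 = -204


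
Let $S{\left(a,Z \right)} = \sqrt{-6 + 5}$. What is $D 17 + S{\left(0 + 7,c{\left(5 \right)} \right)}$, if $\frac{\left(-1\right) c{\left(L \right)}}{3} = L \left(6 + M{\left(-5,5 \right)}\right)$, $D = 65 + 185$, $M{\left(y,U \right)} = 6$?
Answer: $4250 + i \approx 4250.0 + 1.0 i$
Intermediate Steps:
$D = 250$
$c{\left(L \right)} = - 36 L$ ($c{\left(L \right)} = - 3 L \left(6 + 6\right) = - 3 L 12 = - 3 \cdot 12 L = - 36 L$)
$S{\left(a,Z \right)} = i$ ($S{\left(a,Z \right)} = \sqrt{-1} = i$)
$D 17 + S{\left(0 + 7,c{\left(5 \right)} \right)} = 250 \cdot 17 + i = 4250 + i$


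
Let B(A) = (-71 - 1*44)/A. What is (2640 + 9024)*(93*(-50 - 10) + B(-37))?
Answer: -2406808080/37 ≈ -6.5049e+7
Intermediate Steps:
B(A) = -115/A (B(A) = (-71 - 44)/A = -115/A)
(2640 + 9024)*(93*(-50 - 10) + B(-37)) = (2640 + 9024)*(93*(-50 - 10) - 115/(-37)) = 11664*(93*(-60) - 115*(-1/37)) = 11664*(-5580 + 115/37) = 11664*(-206345/37) = -2406808080/37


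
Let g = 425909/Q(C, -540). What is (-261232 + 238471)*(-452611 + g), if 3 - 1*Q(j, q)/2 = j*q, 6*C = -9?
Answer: 5545642257981/538 ≈ 1.0308e+10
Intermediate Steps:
C = -3/2 (C = (⅙)*(-9) = -3/2 ≈ -1.5000)
Q(j, q) = 6 - 2*j*q
g = -425909/1614 (g = 425909/(6 - 2*(-3/2)*(-540)) = 425909/(6 - 1620) = 425909/(-1614) = 425909*(-1/1614) = -425909/1614 ≈ -263.88)
(-261232 + 238471)*(-452611 + g) = (-261232 + 238471)*(-452611 - 425909/1614) = -22761*(-730940063/1614) = 5545642257981/538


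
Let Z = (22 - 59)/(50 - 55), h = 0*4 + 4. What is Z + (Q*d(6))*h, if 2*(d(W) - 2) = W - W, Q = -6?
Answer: -203/5 ≈ -40.600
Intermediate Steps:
d(W) = 2 (d(W) = 2 + (W - W)/2 = 2 + (½)*0 = 2 + 0 = 2)
h = 4 (h = 0 + 4 = 4)
Z = 37/5 (Z = -37/(-5) = -37*(-⅕) = 37/5 ≈ 7.4000)
Z + (Q*d(6))*h = 37/5 - 6*2*4 = 37/5 - 12*4 = 37/5 - 48 = -203/5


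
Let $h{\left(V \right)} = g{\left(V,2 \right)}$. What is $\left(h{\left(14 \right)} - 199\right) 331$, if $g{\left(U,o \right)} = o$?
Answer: $-65207$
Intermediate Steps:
$h{\left(V \right)} = 2$
$\left(h{\left(14 \right)} - 199\right) 331 = \left(2 - 199\right) 331 = \left(-197\right) 331 = -65207$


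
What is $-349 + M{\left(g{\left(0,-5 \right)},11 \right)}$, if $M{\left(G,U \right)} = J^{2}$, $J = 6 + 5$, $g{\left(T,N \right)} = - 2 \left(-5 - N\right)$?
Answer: $-228$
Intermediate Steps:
$g{\left(T,N \right)} = 10 + 2 N$
$J = 11$
$M{\left(G,U \right)} = 121$ ($M{\left(G,U \right)} = 11^{2} = 121$)
$-349 + M{\left(g{\left(0,-5 \right)},11 \right)} = -349 + 121 = -228$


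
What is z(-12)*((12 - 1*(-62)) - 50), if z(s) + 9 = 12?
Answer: 72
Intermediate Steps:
z(s) = 3 (z(s) = -9 + 12 = 3)
z(-12)*((12 - 1*(-62)) - 50) = 3*((12 - 1*(-62)) - 50) = 3*((12 + 62) - 50) = 3*(74 - 50) = 3*24 = 72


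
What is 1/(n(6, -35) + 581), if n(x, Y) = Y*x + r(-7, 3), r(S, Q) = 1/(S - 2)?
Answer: 9/3338 ≈ 0.0026962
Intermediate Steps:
r(S, Q) = 1/(-2 + S)
n(x, Y) = -1/9 + Y*x (n(x, Y) = Y*x + 1/(-2 - 7) = Y*x + 1/(-9) = Y*x - 1/9 = -1/9 + Y*x)
1/(n(6, -35) + 581) = 1/((-1/9 - 35*6) + 581) = 1/((-1/9 - 210) + 581) = 1/(-1891/9 + 581) = 1/(3338/9) = 9/3338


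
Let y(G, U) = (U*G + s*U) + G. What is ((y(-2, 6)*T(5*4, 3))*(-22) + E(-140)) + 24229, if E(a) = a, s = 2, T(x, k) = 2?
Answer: 24177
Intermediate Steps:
y(G, U) = G + 2*U + G*U (y(G, U) = (U*G + 2*U) + G = (G*U + 2*U) + G = (2*U + G*U) + G = G + 2*U + G*U)
((y(-2, 6)*T(5*4, 3))*(-22) + E(-140)) + 24229 = (((-2 + 2*6 - 2*6)*2)*(-22) - 140) + 24229 = (((-2 + 12 - 12)*2)*(-22) - 140) + 24229 = (-2*2*(-22) - 140) + 24229 = (-4*(-22) - 140) + 24229 = (88 - 140) + 24229 = -52 + 24229 = 24177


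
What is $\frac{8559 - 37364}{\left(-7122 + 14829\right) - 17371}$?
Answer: $\frac{28805}{9664} \approx 2.9806$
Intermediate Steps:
$\frac{8559 - 37364}{\left(-7122 + 14829\right) - 17371} = - \frac{28805}{7707 - 17371} = - \frac{28805}{-9664} = \left(-28805\right) \left(- \frac{1}{9664}\right) = \frac{28805}{9664}$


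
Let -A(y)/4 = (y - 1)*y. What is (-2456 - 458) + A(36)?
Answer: -7954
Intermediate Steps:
A(y) = -4*y*(-1 + y) (A(y) = -4*(y - 1)*y = -4*(-1 + y)*y = -4*y*(-1 + y))
(-2456 - 458) + A(36) = (-2456 - 458) + 4*36*(1 - 1*36) = -2914 + 4*36*(1 - 36) = -2914 + 4*36*(-35) = -2914 - 5040 = -7954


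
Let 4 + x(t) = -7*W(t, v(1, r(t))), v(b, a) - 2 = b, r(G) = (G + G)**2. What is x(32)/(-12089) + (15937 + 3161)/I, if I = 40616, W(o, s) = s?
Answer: 115945561/245503412 ≈ 0.47228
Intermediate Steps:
r(G) = 4*G**2 (r(G) = (2*G)**2 = 4*G**2)
v(b, a) = 2 + b
x(t) = -25 (x(t) = -4 - 7*(2 + 1) = -4 - 7*3 = -4 - 21 = -25)
x(32)/(-12089) + (15937 + 3161)/I = -25/(-12089) + (15937 + 3161)/40616 = -25*(-1/12089) + 19098*(1/40616) = 25/12089 + 9549/20308 = 115945561/245503412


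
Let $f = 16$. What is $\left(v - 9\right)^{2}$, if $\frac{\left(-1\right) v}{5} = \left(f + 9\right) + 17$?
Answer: $47961$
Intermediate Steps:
$v = -210$ ($v = - 5 \left(\left(16 + 9\right) + 17\right) = - 5 \left(25 + 17\right) = \left(-5\right) 42 = -210$)
$\left(v - 9\right)^{2} = \left(-210 - 9\right)^{2} = \left(-219\right)^{2} = 47961$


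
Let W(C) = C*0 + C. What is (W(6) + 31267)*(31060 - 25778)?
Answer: 165183986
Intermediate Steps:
W(C) = C (W(C) = 0 + C = C)
(W(6) + 31267)*(31060 - 25778) = (6 + 31267)*(31060 - 25778) = 31273*5282 = 165183986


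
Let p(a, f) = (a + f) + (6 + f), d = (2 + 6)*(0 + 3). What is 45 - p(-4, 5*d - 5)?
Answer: -187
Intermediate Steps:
d = 24 (d = 8*3 = 24)
p(a, f) = 6 + a + 2*f
45 - p(-4, 5*d - 5) = 45 - (6 - 4 + 2*(5*24 - 5)) = 45 - (6 - 4 + 2*(120 - 5)) = 45 - (6 - 4 + 2*115) = 45 - (6 - 4 + 230) = 45 - 1*232 = 45 - 232 = -187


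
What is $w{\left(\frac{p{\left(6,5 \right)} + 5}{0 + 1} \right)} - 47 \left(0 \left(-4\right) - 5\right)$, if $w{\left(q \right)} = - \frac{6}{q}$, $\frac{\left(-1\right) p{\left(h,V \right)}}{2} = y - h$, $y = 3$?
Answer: $\frac{2579}{11} \approx 234.45$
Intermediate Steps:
$p{\left(h,V \right)} = -6 + 2 h$ ($p{\left(h,V \right)} = - 2 \left(3 - h\right) = -6 + 2 h$)
$w{\left(\frac{p{\left(6,5 \right)} + 5}{0 + 1} \right)} - 47 \left(0 \left(-4\right) - 5\right) = - \frac{6}{\left(\left(-6 + 2 \cdot 6\right) + 5\right) \frac{1}{0 + 1}} - 47 \left(0 \left(-4\right) - 5\right) = - \frac{6}{\left(\left(-6 + 12\right) + 5\right) 1^{-1}} - 47 \left(0 - 5\right) = - \frac{6}{\left(6 + 5\right) 1} - -235 = - \frac{6}{11 \cdot 1} + 235 = - \frac{6}{11} + 235 = \frac{2579}{11}$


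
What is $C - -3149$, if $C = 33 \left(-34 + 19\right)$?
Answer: $2654$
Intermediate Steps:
$C = -495$ ($C = 33 \left(-15\right) = -495$)
$C - -3149 = -495 - -3149 = -495 + 3149 = 2654$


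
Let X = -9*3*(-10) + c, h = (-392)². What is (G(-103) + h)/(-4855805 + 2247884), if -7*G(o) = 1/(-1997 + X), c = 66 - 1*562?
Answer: -2391165505/40581858681 ≈ -0.058922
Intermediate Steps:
h = 153664
c = -496 (c = 66 - 562 = -496)
X = -226 (X = -9*3*(-10) - 496 = -27*(-10) - 496 = 270 - 496 = -226)
G(o) = 1/15561 (G(o) = -1/(7*(-1997 - 226)) = -⅐/(-2223) = -⅐*(-1/2223) = 1/15561)
(G(-103) + h)/(-4855805 + 2247884) = (1/15561 + 153664)/(-4855805 + 2247884) = (2391165505/15561)/(-2607921) = (2391165505/15561)*(-1/2607921) = -2391165505/40581858681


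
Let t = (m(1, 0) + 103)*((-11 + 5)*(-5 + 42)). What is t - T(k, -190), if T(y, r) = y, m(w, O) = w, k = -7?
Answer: -23081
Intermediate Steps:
t = -23088 (t = (1 + 103)*((-11 + 5)*(-5 + 42)) = 104*(-6*37) = 104*(-222) = -23088)
t - T(k, -190) = -23088 - 1*(-7) = -23088 + 7 = -23081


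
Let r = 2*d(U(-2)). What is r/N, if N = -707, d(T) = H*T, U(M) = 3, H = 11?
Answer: -66/707 ≈ -0.093352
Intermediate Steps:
d(T) = 11*T
r = 66 (r = 2*(11*3) = 2*33 = 66)
r/N = 66/(-707) = 66*(-1/707) = -66/707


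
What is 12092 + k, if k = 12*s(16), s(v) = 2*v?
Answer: 12476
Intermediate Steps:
k = 384 (k = 12*(2*16) = 12*32 = 384)
12092 + k = 12092 + 384 = 12476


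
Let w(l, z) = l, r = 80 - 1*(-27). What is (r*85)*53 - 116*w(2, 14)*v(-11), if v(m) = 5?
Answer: 480875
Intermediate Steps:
r = 107 (r = 80 + 27 = 107)
(r*85)*53 - 116*w(2, 14)*v(-11) = (107*85)*53 - 116*2*5 = 9095*53 - 232*5 = 482035 - 1*1160 = 482035 - 1160 = 480875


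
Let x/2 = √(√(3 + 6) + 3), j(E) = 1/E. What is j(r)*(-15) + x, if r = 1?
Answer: -15 + 2*√6 ≈ -10.101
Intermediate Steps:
j(E) = 1/E
x = 2*√6 (x = 2*√(√(3 + 6) + 3) = 2*√(√9 + 3) = 2*√(3 + 3) = 2*√6 ≈ 4.8990)
j(r)*(-15) + x = -15/1 + 2*√6 = 1*(-15) + 2*√6 = -15 + 2*√6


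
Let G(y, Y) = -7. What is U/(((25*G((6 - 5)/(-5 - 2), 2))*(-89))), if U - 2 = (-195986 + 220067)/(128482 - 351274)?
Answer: 140501/1156661800 ≈ 0.00012147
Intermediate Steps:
U = 140501/74264 (U = 2 + (-195986 + 220067)/(128482 - 351274) = 2 + 24081/(-222792) = 2 + 24081*(-1/222792) = 2 - 8027/74264 = 140501/74264 ≈ 1.8919)
U/(((25*G((6 - 5)/(-5 - 2), 2))*(-89))) = 140501/(74264*(((25*(-7))*(-89)))) = 140501/(74264*((-175*(-89)))) = (140501/74264)/15575 = (140501/74264)*(1/15575) = 140501/1156661800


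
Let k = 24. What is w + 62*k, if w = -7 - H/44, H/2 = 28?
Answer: 16277/11 ≈ 1479.7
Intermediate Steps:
H = 56 (H = 2*28 = 56)
w = -91/11 (w = -7 - 56/44 = -7 - 1*14/11 = -7 - 14/11 = -91/11 ≈ -8.2727)
w + 62*k = -91/11 + 62*24 = -91/11 + 1488 = 16277/11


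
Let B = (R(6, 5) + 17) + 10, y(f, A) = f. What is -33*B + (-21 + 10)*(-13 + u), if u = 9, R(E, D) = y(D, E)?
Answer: -1012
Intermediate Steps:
R(E, D) = D
B = 32 (B = (5 + 17) + 10 = 22 + 10 = 32)
-33*B + (-21 + 10)*(-13 + u) = -33*32 + (-21 + 10)*(-13 + 9) = -1056 - 11*(-4) = -1056 + 44 = -1012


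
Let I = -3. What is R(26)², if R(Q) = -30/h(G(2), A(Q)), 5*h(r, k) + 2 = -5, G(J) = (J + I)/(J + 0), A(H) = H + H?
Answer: 22500/49 ≈ 459.18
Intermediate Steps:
A(H) = 2*H
G(J) = (-3 + J)/J (G(J) = (J - 3)/(J + 0) = (-3 + J)/J)
h(r, k) = -7/5 (h(r, k) = -⅖ + (⅕)*(-5) = -⅖ - 1 = -7/5)
R(Q) = 150/7 (R(Q) = -30/(-7/5) = -30*(-5/7) = 150/7)
R(26)² = (150/7)² = 22500/49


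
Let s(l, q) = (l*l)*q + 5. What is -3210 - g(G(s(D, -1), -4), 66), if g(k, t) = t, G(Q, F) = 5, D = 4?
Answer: -3276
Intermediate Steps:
s(l, q) = 5 + q*l² (s(l, q) = l²*q + 5 = q*l² + 5 = 5 + q*l²)
-3210 - g(G(s(D, -1), -4), 66) = -3210 - 1*66 = -3210 - 66 = -3276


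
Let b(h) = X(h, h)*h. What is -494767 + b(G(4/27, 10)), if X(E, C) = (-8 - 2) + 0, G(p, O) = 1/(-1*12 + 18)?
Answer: -1484306/3 ≈ -4.9477e+5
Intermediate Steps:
G(p, O) = ⅙ (G(p, O) = 1/(-12 + 18) = 1/6 = ⅙)
X(E, C) = -10 (X(E, C) = -10 + 0 = -10)
b(h) = -10*h
-494767 + b(G(4/27, 10)) = -494767 - 10*⅙ = -494767 - 5/3 = -1484306/3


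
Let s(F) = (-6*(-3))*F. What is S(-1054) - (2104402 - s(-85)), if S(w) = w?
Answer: -2106986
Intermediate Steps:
s(F) = 18*F
S(-1054) - (2104402 - s(-85)) = -1054 - (2104402 - 18*(-85)) = -1054 - (2104402 - 1*(-1530)) = -1054 - (2104402 + 1530) = -1054 - 1*2105932 = -1054 - 2105932 = -2106986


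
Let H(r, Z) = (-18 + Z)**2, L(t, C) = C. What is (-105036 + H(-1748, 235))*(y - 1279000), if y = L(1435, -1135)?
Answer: 74179982845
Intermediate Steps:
y = -1135
(-105036 + H(-1748, 235))*(y - 1279000) = (-105036 + (-18 + 235)**2)*(-1135 - 1279000) = (-105036 + 217**2)*(-1280135) = (-105036 + 47089)*(-1280135) = -57947*(-1280135) = 74179982845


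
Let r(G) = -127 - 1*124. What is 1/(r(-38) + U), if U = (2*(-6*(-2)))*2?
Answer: -1/203 ≈ -0.0049261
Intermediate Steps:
r(G) = -251 (r(G) = -127 - 124 = -251)
U = 48 (U = (2*12)*2 = 24*2 = 48)
1/(r(-38) + U) = 1/(-251 + 48) = 1/(-203) = -1/203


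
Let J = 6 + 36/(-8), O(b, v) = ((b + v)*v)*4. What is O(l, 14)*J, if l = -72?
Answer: -4872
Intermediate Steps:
O(b, v) = 4*v*(b + v) (O(b, v) = (v*(b + v))*4 = 4*v*(b + v))
J = 3/2 (J = 6 + 36*(-⅛) = 6 - 9/2 = 3/2 ≈ 1.5000)
O(l, 14)*J = (4*14*(-72 + 14))*(3/2) = (4*14*(-58))*(3/2) = -3248*3/2 = -4872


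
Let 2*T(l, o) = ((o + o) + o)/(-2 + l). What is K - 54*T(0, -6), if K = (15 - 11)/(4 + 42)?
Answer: -5587/23 ≈ -242.91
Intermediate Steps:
K = 2/23 (K = 4/46 = 4*(1/46) = 2/23 ≈ 0.086957)
T(l, o) = 3*o/(2*(-2 + l)) (T(l, o) = (((o + o) + o)/(-2 + l))/2 = ((2*o + o)/(-2 + l))/2 = ((3*o)/(-2 + l))/2 = (3*o/(-2 + l))/2 = 3*o/(2*(-2 + l)))
K - 54*T(0, -6) = 2/23 - 81*(-6)/(-2 + 0) = 2/23 - 81*(-6)/(-2) = 2/23 - 81*(-6)*(-1)/2 = 2/23 - 54*9/2 = 2/23 - 243 = -5587/23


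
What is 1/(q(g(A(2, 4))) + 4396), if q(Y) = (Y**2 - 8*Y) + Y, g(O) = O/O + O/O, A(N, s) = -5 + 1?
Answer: 1/4386 ≈ 0.00022800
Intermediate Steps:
A(N, s) = -4
g(O) = 2 (g(O) = 1 + 1 = 2)
q(Y) = Y**2 - 7*Y
1/(q(g(A(2, 4))) + 4396) = 1/(2*(-7 + 2) + 4396) = 1/(2*(-5) + 4396) = 1/(-10 + 4396) = 1/4386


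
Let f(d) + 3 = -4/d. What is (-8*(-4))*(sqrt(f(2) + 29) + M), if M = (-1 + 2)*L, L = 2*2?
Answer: 128 + 64*sqrt(6) ≈ 284.77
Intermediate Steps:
f(d) = -3 - 4/d
L = 4
M = 4 (M = (-1 + 2)*4 = 1*4 = 4)
(-8*(-4))*(sqrt(f(2) + 29) + M) = (-8*(-4))*(sqrt((-3 - 4/2) + 29) + 4) = 32*(sqrt((-3 - 4*1/2) + 29) + 4) = 32*(sqrt((-3 - 2) + 29) + 4) = 32*(sqrt(-5 + 29) + 4) = 32*(sqrt(24) + 4) = 32*(2*sqrt(6) + 4) = 32*(4 + 2*sqrt(6)) = 128 + 64*sqrt(6)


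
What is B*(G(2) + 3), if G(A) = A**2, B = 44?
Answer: 308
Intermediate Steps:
B*(G(2) + 3) = 44*(2**2 + 3) = 44*(4 + 3) = 44*7 = 308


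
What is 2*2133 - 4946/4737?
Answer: 20203096/4737 ≈ 4265.0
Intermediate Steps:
2*2133 - 4946/4737 = 4266 - 4946*1/4737 = 4266 - 4946/4737 = 20203096/4737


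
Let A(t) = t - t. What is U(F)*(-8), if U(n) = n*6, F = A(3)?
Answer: 0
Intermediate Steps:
A(t) = 0
F = 0
U(n) = 6*n
U(F)*(-8) = (6*0)*(-8) = 0*(-8) = 0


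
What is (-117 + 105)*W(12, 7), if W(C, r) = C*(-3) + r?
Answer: 348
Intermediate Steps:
W(C, r) = r - 3*C (W(C, r) = -3*C + r = r - 3*C)
(-117 + 105)*W(12, 7) = (-117 + 105)*(7 - 3*12) = -12*(7 - 36) = -12*(-29) = 348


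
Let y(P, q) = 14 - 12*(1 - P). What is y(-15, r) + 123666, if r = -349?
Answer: 123488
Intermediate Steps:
y(P, q) = 2 + 12*P (y(P, q) = 14 + (-12 + 12*P) = 2 + 12*P)
y(-15, r) + 123666 = (2 + 12*(-15)) + 123666 = (2 - 180) + 123666 = -178 + 123666 = 123488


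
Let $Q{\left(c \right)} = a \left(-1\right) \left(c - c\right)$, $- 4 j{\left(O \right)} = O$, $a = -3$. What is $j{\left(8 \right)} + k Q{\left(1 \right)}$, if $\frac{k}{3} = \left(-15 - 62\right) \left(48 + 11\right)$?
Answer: $-2$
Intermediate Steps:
$j{\left(O \right)} = - \frac{O}{4}$
$k = -13629$ ($k = 3 \left(-15 - 62\right) \left(48 + 11\right) = 3 \left(\left(-77\right) 59\right) = 3 \left(-4543\right) = -13629$)
$Q{\left(c \right)} = 0$ ($Q{\left(c \right)} = \left(-3\right) \left(-1\right) \left(c - c\right) = 3 \cdot 0 = 0$)
$j{\left(8 \right)} + k Q{\left(1 \right)} = \left(- \frac{1}{4}\right) 8 - 0 = -2 + 0 = -2$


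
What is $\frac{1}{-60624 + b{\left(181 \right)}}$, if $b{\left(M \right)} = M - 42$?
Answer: $- \frac{1}{60485} \approx -1.6533 \cdot 10^{-5}$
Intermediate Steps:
$b{\left(M \right)} = -42 + M$ ($b{\left(M \right)} = M - 42 = -42 + M$)
$\frac{1}{-60624 + b{\left(181 \right)}} = \frac{1}{-60624 + \left(-42 + 181\right)} = \frac{1}{-60624 + 139} = \frac{1}{-60485} = - \frac{1}{60485}$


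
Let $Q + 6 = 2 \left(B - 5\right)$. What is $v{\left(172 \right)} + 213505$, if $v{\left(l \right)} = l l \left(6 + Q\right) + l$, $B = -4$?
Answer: $-318835$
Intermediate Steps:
$Q = -24$ ($Q = -6 + 2 \left(-4 - 5\right) = -6 + 2 \left(-9\right) = -6 - 18 = -24$)
$v{\left(l \right)} = l - 18 l^{2}$ ($v{\left(l \right)} = l l \left(6 - 24\right) + l = l l \left(-18\right) + l = l \left(- 18 l\right) + l = - 18 l^{2} + l = l - 18 l^{2}$)
$v{\left(172 \right)} + 213505 = 172 \left(1 - 3096\right) + 213505 = 172 \left(-3095\right) + 213505 = -532340 + 213505 = -318835$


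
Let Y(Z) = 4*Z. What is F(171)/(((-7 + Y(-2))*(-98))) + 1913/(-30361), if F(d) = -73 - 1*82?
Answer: -1503613/8926134 ≈ -0.16845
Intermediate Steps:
F(d) = -155 (F(d) = -73 - 82 = -155)
F(171)/(((-7 + Y(-2))*(-98))) + 1913/(-30361) = -155*(-1/(98*(-7 + 4*(-2)))) + 1913/(-30361) = -155*(-1/(98*(-7 - 8))) + 1913*(-1/30361) = -155/((-15*(-98))) - 1913/30361 = -155/1470 - 1913/30361 = -155*1/1470 - 1913/30361 = -31/294 - 1913/30361 = -1503613/8926134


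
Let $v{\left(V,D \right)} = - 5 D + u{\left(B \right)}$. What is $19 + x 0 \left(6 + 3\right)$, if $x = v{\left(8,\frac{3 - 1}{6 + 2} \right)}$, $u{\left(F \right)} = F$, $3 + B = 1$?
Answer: $19$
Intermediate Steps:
$B = -2$ ($B = -3 + 1 = -2$)
$v{\left(V,D \right)} = -2 - 5 D$ ($v{\left(V,D \right)} = - 5 D - 2 = -2 - 5 D$)
$x = - \frac{13}{4}$ ($x = -2 - 5 \frac{3 - 1}{6 + 2} = -2 - 5 \cdot \frac{2}{8} = -2 - 5 \cdot 2 \cdot \frac{1}{8} = -2 - \frac{5}{4} = - \frac{13}{4} \approx -3.25$)
$19 + x 0 \left(6 + 3\right) = 19 - \frac{13 \cdot 0 \left(6 + 3\right)}{4} = 19 - \frac{13 \cdot 0 \cdot 9}{4} = 19 - 0 = 19 + 0 = 19$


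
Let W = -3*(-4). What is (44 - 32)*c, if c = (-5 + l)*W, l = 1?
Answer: -576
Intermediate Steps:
W = 12
c = -48 (c = (-5 + 1)*12 = -4*12 = -48)
(44 - 32)*c = (44 - 32)*(-48) = 12*(-48) = -576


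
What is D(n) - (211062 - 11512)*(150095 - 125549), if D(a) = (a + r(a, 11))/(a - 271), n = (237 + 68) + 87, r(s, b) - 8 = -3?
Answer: -592676669903/121 ≈ -4.8982e+9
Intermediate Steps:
r(s, b) = 5 (r(s, b) = 8 - 3 = 5)
n = 392 (n = 305 + 87 = 392)
D(a) = (5 + a)/(-271 + a) (D(a) = (a + 5)/(a - 271) = (5 + a)/(-271 + a))
D(n) - (211062 - 11512)*(150095 - 125549) = (5 + 392)/(-271 + 392) - (211062 - 11512)*(150095 - 125549) = 397/121 - 199550*24546 = (1/121)*397 - 1*4898154300 = 397/121 - 4898154300 = -592676669903/121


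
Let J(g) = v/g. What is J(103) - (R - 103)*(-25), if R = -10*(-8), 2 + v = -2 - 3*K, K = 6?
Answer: -59247/103 ≈ -575.21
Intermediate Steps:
v = -22 (v = -2 + (-2 - 3*6) = -2 + (-2 - 18) = -2 - 20 = -22)
J(g) = -22/g
R = 80
J(103) - (R - 103)*(-25) = -22/103 - (80 - 103)*(-25) = -22*1/103 - (-23)*(-25) = -22/103 - 1*575 = -22/103 - 575 = -59247/103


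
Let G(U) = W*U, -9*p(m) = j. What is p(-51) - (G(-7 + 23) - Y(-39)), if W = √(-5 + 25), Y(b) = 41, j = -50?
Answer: 419/9 - 32*√5 ≈ -24.999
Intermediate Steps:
p(m) = 50/9 (p(m) = -⅑*(-50) = 50/9)
W = 2*√5 (W = √20 = 2*√5 ≈ 4.4721)
G(U) = 2*U*√5 (G(U) = (2*√5)*U = 2*U*√5)
p(-51) - (G(-7 + 23) - Y(-39)) = 50/9 - (2*(-7 + 23)*√5 - 1*41) = 50/9 - (2*16*√5 - 41) = 50/9 - (32*√5 - 41) = 50/9 - (-41 + 32*√5) = 50/9 + (41 - 32*√5) = 419/9 - 32*√5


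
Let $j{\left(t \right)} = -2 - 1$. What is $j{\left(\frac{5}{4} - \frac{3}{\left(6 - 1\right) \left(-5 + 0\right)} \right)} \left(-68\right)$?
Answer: $204$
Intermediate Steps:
$j{\left(t \right)} = -3$
$j{\left(\frac{5}{4} - \frac{3}{\left(6 - 1\right) \left(-5 + 0\right)} \right)} \left(-68\right) = \left(-3\right) \left(-68\right) = 204$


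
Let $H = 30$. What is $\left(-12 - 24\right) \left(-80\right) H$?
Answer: $86400$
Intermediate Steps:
$\left(-12 - 24\right) \left(-80\right) H = \left(-12 - 24\right) \left(-80\right) 30 = \left(-36\right) \left(-80\right) 30 = 2880 \cdot 30 = 86400$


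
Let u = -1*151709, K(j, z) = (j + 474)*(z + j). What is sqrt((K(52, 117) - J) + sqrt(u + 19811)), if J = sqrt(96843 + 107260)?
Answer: sqrt(88894 - sqrt(204103) + I*sqrt(131898)) ≈ 297.39 + 0.6106*I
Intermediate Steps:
K(j, z) = (474 + j)*(j + z)
J = sqrt(204103) ≈ 451.78
u = -151709
sqrt((K(52, 117) - J) + sqrt(u + 19811)) = sqrt(((52**2 + 474*52 + 474*117 + 52*117) - sqrt(204103)) + sqrt(-151709 + 19811)) = sqrt(((2704 + 24648 + 55458 + 6084) - sqrt(204103)) + sqrt(-131898)) = sqrt((88894 - sqrt(204103)) + I*sqrt(131898)) = sqrt(88894 - sqrt(204103) + I*sqrt(131898))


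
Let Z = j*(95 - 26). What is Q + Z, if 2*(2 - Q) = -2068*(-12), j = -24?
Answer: -14062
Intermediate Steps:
Z = -1656 (Z = -24*(95 - 26) = -24*69 = -1656)
Q = -12406 (Q = 2 - (-1034)*(-12) = 2 - ½*24816 = 2 - 12408 = -12406)
Q + Z = -12406 - 1656 = -14062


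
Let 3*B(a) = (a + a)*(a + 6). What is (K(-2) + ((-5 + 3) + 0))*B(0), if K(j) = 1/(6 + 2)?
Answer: 0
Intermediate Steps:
K(j) = 1/8
B(a) = 2*a*(6 + a)/3 (B(a) = ((a + a)*(a + 6))/3 = ((2*a)*(6 + a))/3 = (2*a*(6 + a))/3 = 2*a*(6 + a)/3)
(K(-2) + ((-5 + 3) + 0))*B(0) = (1/8 + ((-5 + 3) + 0))*((2/3)*0*(6 + 0)) = (1/8 + (-2 + 0))*((2/3)*0*6) = (1/8 - 2)*0 = -15/8*0 = 0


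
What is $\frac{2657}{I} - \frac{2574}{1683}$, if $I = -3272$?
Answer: $- \frac{130241}{55624} \approx -2.3415$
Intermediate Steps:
$\frac{2657}{I} - \frac{2574}{1683} = \frac{2657}{-3272} - \frac{2574}{1683} = 2657 \left(- \frac{1}{3272}\right) - \frac{26}{17} = - \frac{2657}{3272} - \frac{26}{17} = - \frac{130241}{55624}$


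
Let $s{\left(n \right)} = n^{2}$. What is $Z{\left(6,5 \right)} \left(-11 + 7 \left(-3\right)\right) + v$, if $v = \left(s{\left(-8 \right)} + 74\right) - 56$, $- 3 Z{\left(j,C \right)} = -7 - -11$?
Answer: $\frac{374}{3} \approx 124.67$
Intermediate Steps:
$Z{\left(j,C \right)} = - \frac{4}{3}$ ($Z{\left(j,C \right)} = - \frac{-7 - -11}{3} = - \frac{-7 + 11}{3} = \left(- \frac{1}{3}\right) 4 = - \frac{4}{3}$)
$v = 82$ ($v = \left(\left(-8\right)^{2} + 74\right) - 56 = \left(64 + 74\right) - 56 = 138 - 56 = 82$)
$Z{\left(6,5 \right)} \left(-11 + 7 \left(-3\right)\right) + v = - \frac{4 \left(-11 + 7 \left(-3\right)\right)}{3} + 82 = - \frac{4 \left(-11 - 21\right)}{3} + 82 = \left(- \frac{4}{3}\right) \left(-32\right) + 82 = \frac{128}{3} + 82 = \frac{374}{3}$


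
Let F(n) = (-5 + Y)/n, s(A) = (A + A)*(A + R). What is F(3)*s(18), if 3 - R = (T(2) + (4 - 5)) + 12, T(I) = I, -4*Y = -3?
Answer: -408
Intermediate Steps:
Y = ¾ (Y = -¼*(-3) = ¾ ≈ 0.75000)
R = -10 (R = 3 - ((2 + (4 - 5)) + 12) = 3 - ((2 - 1) + 12) = 3 - (1 + 12) = 3 - 1*13 = 3 - 13 = -10)
s(A) = 2*A*(-10 + A) (s(A) = (A + A)*(A - 10) = (2*A)*(-10 + A) = 2*A*(-10 + A))
F(n) = -17/(4*n) (F(n) = (-5 + ¾)/n = -17/(4*n))
F(3)*s(18) = (-17/4/3)*(2*18*(-10 + 18)) = (-17/4*⅓)*(2*18*8) = -17/12*288 = -408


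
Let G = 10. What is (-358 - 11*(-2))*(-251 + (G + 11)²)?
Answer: -63840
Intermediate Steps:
(-358 - 11*(-2))*(-251 + (G + 11)²) = (-358 - 11*(-2))*(-251 + (10 + 11)²) = (-358 + 22)*(-251 + 21²) = -336*(-251 + 441) = -336*190 = -63840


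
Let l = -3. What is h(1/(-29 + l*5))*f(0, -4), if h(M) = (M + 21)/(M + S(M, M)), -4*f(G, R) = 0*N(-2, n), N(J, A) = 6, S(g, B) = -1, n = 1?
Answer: 0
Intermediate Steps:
f(G, R) = 0 (f(G, R) = -0*6 = -1/4*0 = 0)
h(M) = (21 + M)/(-1 + M) (h(M) = (M + 21)/(M - 1) = (21 + M)/(-1 + M))
h(1/(-29 + l*5))*f(0, -4) = ((21 + 1/(-29 - 3*5))/(-1 + 1/(-29 - 3*5)))*0 = ((21 + 1/(-29 - 15))/(-1 + 1/(-29 - 15)))*0 = ((21 + 1/(-44))/(-1 + 1/(-44)))*0 = ((21 - 1/44)/(-1 - 1/44))*0 = ((923/44)/(-45/44))*0 = -44/45*923/44*0 = -923/45*0 = 0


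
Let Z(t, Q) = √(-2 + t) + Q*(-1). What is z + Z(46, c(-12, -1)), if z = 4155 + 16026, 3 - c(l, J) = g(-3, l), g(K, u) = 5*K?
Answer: 20163 + 2*√11 ≈ 20170.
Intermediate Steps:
c(l, J) = 18 (c(l, J) = 3 - 5*(-3) = 3 - 1*(-15) = 3 + 15 = 18)
Z(t, Q) = √(-2 + t) - Q
z = 20181
z + Z(46, c(-12, -1)) = 20181 + (√(-2 + 46) - 1*18) = 20181 + (√44 - 18) = 20181 + (2*√11 - 18) = 20181 + (-18 + 2*√11) = 20163 + 2*√11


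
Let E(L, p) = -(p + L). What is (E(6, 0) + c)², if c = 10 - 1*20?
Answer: 256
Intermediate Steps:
E(L, p) = -L - p (E(L, p) = -(L + p) = -L - p)
c = -10 (c = 10 - 20 = -10)
(E(6, 0) + c)² = ((-1*6 - 1*0) - 10)² = ((-6 + 0) - 10)² = (-6 - 10)² = (-16)² = 256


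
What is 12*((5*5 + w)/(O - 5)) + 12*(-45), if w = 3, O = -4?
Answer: -1732/3 ≈ -577.33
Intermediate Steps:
12*((5*5 + w)/(O - 5)) + 12*(-45) = 12*((5*5 + 3)/(-4 - 5)) + 12*(-45) = 12*((25 + 3)/(-9)) - 540 = 12*(28*(-⅑)) - 540 = 12*(-28/9) - 540 = -112/3 - 540 = -1732/3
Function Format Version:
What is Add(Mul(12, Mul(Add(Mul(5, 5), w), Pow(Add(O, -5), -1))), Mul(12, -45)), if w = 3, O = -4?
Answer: Rational(-1732, 3) ≈ -577.33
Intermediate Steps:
Add(Mul(12, Mul(Add(Mul(5, 5), w), Pow(Add(O, -5), -1))), Mul(12, -45)) = Add(Mul(12, Mul(Add(Mul(5, 5), 3), Pow(Add(-4, -5), -1))), Mul(12, -45)) = Add(Mul(12, Mul(Add(25, 3), Pow(-9, -1))), -540) = Add(Mul(12, Mul(28, Rational(-1, 9))), -540) = Add(Mul(12, Rational(-28, 9)), -540) = Add(Rational(-112, 3), -540) = Rational(-1732, 3)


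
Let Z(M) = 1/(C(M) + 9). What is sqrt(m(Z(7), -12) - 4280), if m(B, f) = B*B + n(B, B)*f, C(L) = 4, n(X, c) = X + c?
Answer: I*sqrt(723631)/13 ≈ 65.436*I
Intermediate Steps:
Z(M) = 1/13 (Z(M) = 1/(4 + 9) = 1/13)
m(B, f) = B**2 + 2*B*f (m(B, f) = B*B + (B + B)*f = B**2 + (2*B)*f = B**2 + 2*B*f)
sqrt(m(Z(7), -12) - 4280) = sqrt((1/13 + 2*(-12))/13 - 4280) = sqrt((1/13 - 24)/13 - 4280) = sqrt((1/13)*(-311/13) - 4280) = sqrt(-311/169 - 4280) = sqrt(-723631/169) = I*sqrt(723631)/13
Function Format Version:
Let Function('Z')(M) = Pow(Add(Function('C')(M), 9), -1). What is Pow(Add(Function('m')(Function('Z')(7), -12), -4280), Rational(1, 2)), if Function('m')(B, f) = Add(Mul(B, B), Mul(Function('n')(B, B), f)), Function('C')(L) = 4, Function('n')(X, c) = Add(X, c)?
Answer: Mul(Rational(1, 13), I, Pow(723631, Rational(1, 2))) ≈ Mul(65.436, I)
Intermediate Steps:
Function('Z')(M) = Rational(1, 13) (Function('Z')(M) = Pow(Add(4, 9), -1) = Pow(13, -1) = Rational(1, 13))
Function('m')(B, f) = Add(Pow(B, 2), Mul(2, B, f)) (Function('m')(B, f) = Add(Mul(B, B), Mul(Add(B, B), f)) = Add(Pow(B, 2), Mul(Mul(2, B), f)) = Add(Pow(B, 2), Mul(2, B, f)))
Pow(Add(Function('m')(Function('Z')(7), -12), -4280), Rational(1, 2)) = Pow(Add(Mul(Rational(1, 13), Add(Rational(1, 13), Mul(2, -12))), -4280), Rational(1, 2)) = Pow(Add(Mul(Rational(1, 13), Add(Rational(1, 13), -24)), -4280), Rational(1, 2)) = Pow(Add(Mul(Rational(1, 13), Rational(-311, 13)), -4280), Rational(1, 2)) = Pow(Add(Rational(-311, 169), -4280), Rational(1, 2)) = Pow(Rational(-723631, 169), Rational(1, 2)) = Mul(Rational(1, 13), I, Pow(723631, Rational(1, 2)))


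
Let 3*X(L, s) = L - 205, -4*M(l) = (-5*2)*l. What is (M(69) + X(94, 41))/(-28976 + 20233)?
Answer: -271/17486 ≈ -0.015498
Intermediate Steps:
M(l) = 5*l/2 (M(l) = -(-5*2)*l/4 = -(-5)*l/2 = 5*l/2)
X(L, s) = -205/3 + L/3 (X(L, s) = (L - 205)/3 = (-205 + L)/3 = -205/3 + L/3)
(M(69) + X(94, 41))/(-28976 + 20233) = ((5/2)*69 + (-205/3 + (1/3)*94))/(-28976 + 20233) = (345/2 + (-205/3 + 94/3))/(-8743) = (345/2 - 37)*(-1/8743) = (271/2)*(-1/8743) = -271/17486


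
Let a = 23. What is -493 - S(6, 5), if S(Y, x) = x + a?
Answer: -521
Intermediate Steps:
S(Y, x) = 23 + x (S(Y, x) = x + 23 = 23 + x)
-493 - S(6, 5) = -493 - (23 + 5) = -493 - 1*28 = -493 - 28 = -521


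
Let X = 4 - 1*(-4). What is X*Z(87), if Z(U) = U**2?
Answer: 60552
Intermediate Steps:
X = 8 (X = 4 + 4 = 8)
X*Z(87) = 8*87**2 = 8*7569 = 60552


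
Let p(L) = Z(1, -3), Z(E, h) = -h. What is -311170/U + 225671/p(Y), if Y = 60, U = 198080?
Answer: 4469997817/59424 ≈ 75222.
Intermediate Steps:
p(L) = 3 (p(L) = -1*(-3) = 3)
-311170/U + 225671/p(Y) = -311170/198080 + 225671/3 = -311170*1/198080 + 225671*(⅓) = -31117/19808 + 225671/3 = 4469997817/59424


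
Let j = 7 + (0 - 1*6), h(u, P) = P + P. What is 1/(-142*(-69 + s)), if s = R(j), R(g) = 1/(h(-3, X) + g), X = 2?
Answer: 5/48848 ≈ 0.00010236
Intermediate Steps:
h(u, P) = 2*P
j = 1 (j = 7 + (0 - 6) = 7 - 6 = 1)
R(g) = 1/(4 + g) (R(g) = 1/(2*2 + g) = 1/(4 + g))
s = 1/5 (s = 1/(4 + 1) = 1/5 ≈ 0.20000)
1/(-142*(-69 + s)) = 1/(-142*(-69 + 1/5)) = 1/(-142*(-344/5)) = 1/(48848/5) = 5/48848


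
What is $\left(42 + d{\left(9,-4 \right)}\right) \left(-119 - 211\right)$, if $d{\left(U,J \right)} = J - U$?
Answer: $-9570$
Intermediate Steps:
$\left(42 + d{\left(9,-4 \right)}\right) \left(-119 - 211\right) = \left(42 - 13\right) \left(-119 - 211\right) = \left(42 - 13\right) \left(-330\right) = 29 \left(-330\right) = -9570$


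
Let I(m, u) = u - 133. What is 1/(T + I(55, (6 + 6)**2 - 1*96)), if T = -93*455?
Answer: -1/42400 ≈ -2.3585e-5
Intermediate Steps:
T = -42315
I(m, u) = -133 + u
1/(T + I(55, (6 + 6)**2 - 1*96)) = 1/(-42315 + (-133 + ((6 + 6)**2 - 1*96))) = 1/(-42315 + (-133 + (12**2 - 96))) = 1/(-42315 + (-133 + (144 - 96))) = 1/(-42315 + (-133 + 48)) = 1/(-42315 - 85) = 1/(-42400) = -1/42400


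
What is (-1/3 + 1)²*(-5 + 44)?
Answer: 52/3 ≈ 17.333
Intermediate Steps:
(-1/3 + 1)²*(-5 + 44) = (-1*⅓ + 1)²*39 = (-⅓ + 1)²*39 = (⅔)²*39 = (4/9)*39 = 52/3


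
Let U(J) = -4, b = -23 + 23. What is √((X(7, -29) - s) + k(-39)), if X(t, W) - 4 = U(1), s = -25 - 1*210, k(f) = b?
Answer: √235 ≈ 15.330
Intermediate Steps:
b = 0
k(f) = 0
s = -235 (s = -25 - 210 = -235)
X(t, W) = 0 (X(t, W) = 4 - 4 = 0)
√((X(7, -29) - s) + k(-39)) = √((0 - 1*(-235)) + 0) = √((0 + 235) + 0) = √(235 + 0) = √235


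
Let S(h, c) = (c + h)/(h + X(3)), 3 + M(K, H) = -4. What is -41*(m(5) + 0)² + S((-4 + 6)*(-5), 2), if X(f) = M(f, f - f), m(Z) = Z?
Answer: -17417/17 ≈ -1024.5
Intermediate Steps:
M(K, H) = -7 (M(K, H) = -3 - 4 = -7)
X(f) = -7
S(h, c) = (c + h)/(-7 + h) (S(h, c) = (c + h)/(h - 7) = (c + h)/(-7 + h))
-41*(m(5) + 0)² + S((-4 + 6)*(-5), 2) = -41*(5 + 0)² + (2 + (-4 + 6)*(-5))/(-7 + (-4 + 6)*(-5)) = -41*5² + (2 + 2*(-5))/(-7 + 2*(-5)) = -41*25 + (2 - 10)/(-7 - 10) = -1025 - 8/(-17) = -1025 - 1/17*(-8) = -1025 + 8/17 = -17417/17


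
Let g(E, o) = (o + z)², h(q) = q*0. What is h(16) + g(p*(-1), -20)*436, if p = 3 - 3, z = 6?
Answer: 85456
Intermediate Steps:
h(q) = 0
p = 0
g(E, o) = (6 + o)² (g(E, o) = (o + 6)² = (6 + o)²)
h(16) + g(p*(-1), -20)*436 = 0 + (6 - 20)²*436 = 0 + (-14)²*436 = 0 + 196*436 = 0 + 85456 = 85456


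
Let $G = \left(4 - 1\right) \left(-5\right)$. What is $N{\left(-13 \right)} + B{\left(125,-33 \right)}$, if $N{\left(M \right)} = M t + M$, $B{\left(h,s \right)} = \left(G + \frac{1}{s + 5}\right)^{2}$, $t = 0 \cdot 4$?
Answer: $\frac{167049}{784} \approx 213.07$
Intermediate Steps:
$G = -15$ ($G = 3 \left(-5\right) = -15$)
$t = 0$
$B{\left(h,s \right)} = \left(-15 + \frac{1}{5 + s}\right)^{2}$ ($B{\left(h,s \right)} = \left(-15 + \frac{1}{s + 5}\right)^{2} = \left(-15 + \frac{1}{5 + s}\right)^{2}$)
$N{\left(M \right)} = M$ ($N{\left(M \right)} = M 0 + M = 0 + M = M$)
$N{\left(-13 \right)} + B{\left(125,-33 \right)} = -13 + \frac{\left(74 + 15 \left(-33\right)\right)^{2}}{\left(5 - 33\right)^{2}} = -13 + \frac{\left(74 - 495\right)^{2}}{784} = -13 + \frac{\left(-421\right)^{2}}{784} = -13 + \frac{1}{784} \cdot 177241 = -13 + \frac{177241}{784} = \frac{167049}{784}$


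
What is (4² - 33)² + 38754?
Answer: 39043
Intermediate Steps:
(4² - 33)² + 38754 = (16 - 33)² + 38754 = (-17)² + 38754 = 289 + 38754 = 39043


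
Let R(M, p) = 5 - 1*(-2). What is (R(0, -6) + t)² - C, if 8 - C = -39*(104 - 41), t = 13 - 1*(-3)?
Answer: -1936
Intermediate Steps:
t = 16 (t = 13 + 3 = 16)
R(M, p) = 7 (R(M, p) = 5 + 2 = 7)
C = 2465 (C = 8 - (-39)*(104 - 41) = 8 - (-39)*63 = 8 - 1*(-2457) = 8 + 2457 = 2465)
(R(0, -6) + t)² - C = (7 + 16)² - 1*2465 = 23² - 2465 = 529 - 2465 = -1936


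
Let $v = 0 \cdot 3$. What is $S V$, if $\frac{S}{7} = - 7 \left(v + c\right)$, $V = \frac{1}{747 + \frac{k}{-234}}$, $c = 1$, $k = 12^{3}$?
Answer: $- \frac{637}{9615} \approx -0.066251$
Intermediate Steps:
$k = 1728$
$v = 0$
$V = \frac{13}{9615}$ ($V = \frac{1}{747 + \frac{1728}{-234}} = \frac{1}{747 + 1728 \left(- \frac{1}{234}\right)} = \frac{1}{747 - \frac{96}{13}} = \frac{1}{\frac{9615}{13}} = \frac{13}{9615} \approx 0.0013521$)
$S = -49$ ($S = 7 \left(- 7 \left(0 + 1\right)\right) = 7 \left(\left(-7\right) 1\right) = 7 \left(-7\right) = -49$)
$S V = \left(-49\right) \frac{13}{9615} = - \frac{637}{9615}$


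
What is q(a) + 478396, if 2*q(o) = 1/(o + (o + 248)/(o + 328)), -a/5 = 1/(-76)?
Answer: 745099368682/1557493 ≈ 4.7840e+5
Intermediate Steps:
a = 5/76 (a = -5/(-76) = -5*(-1/76) = 5/76 ≈ 0.065789)
q(o) = 1/(2*(o + (248 + o)/(328 + o))) (q(o) = 1/(2*(o + (o + 248)/(o + 328))) = 1/(2*(o + (248 + o)/(328 + o))))
q(a) + 478396 = (328 + 5/76)/(2*(248 + (5/76)² + 329*(5/76))) + 478396 = (½)*(24933/76)/(248 + 25/5776 + 1645/76) + 478396 = (½)*(24933/76)/(1557493/5776) + 478396 = (½)*(5776/1557493)*(24933/76) + 478396 = 947454/1557493 + 478396 = 745099368682/1557493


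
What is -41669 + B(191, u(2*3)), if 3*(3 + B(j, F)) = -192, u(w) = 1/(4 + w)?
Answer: -41736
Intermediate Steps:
B(j, F) = -67 (B(j, F) = -3 + (⅓)*(-192) = -3 - 64 = -67)
-41669 + B(191, u(2*3)) = -41669 - 67 = -41736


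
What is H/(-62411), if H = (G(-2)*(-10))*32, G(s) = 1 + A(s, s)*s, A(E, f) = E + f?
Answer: 2880/62411 ≈ 0.046146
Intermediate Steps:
G(s) = 1 + 2*s² (G(s) = 1 + (s + s)*s = 1 + (2*s)*s = 1 + 2*s²)
H = -2880 (H = ((1 + 2*(-2)²)*(-10))*32 = ((1 + 2*4)*(-10))*32 = ((1 + 8)*(-10))*32 = (9*(-10))*32 = -90*32 = -2880)
H/(-62411) = -2880/(-62411) = -2880*(-1/62411) = 2880/62411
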